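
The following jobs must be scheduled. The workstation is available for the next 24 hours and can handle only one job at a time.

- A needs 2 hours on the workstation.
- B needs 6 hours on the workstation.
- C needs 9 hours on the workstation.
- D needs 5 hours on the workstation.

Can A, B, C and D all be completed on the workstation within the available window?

Yes

Running back to back, the jobs need 2 + 6 + 9 + 5 = 22 hours on the workstation.
Since 22 ≤ 24, they fit within the window.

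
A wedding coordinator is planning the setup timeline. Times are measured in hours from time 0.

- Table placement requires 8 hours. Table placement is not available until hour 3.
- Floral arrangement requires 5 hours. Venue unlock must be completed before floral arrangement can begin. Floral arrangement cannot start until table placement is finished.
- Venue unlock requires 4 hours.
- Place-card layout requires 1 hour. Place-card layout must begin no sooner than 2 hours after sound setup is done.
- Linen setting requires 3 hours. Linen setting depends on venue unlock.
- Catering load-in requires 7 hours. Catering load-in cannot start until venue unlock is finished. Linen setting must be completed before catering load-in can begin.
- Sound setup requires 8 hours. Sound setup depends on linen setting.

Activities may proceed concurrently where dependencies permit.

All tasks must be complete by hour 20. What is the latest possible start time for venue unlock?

Place-card layout must finish by hour 20; it takes 1 hour, so it must start by 20 − 1 = hour 19.
Sound setup feeds into place-card layout (must start by hour 19, minus 2-hour gap → hour 17); so sound setup must finish by hour 17 and therefore start by hour 9.
To finish by hour 20, catering load-in (duration 7) must start no later than hour 13.
Linen setting must finish in time for sound setup (must start by hour 9); catering load-in (must start by hour 13). The tightest is hour 9, so linen setting must start by 9 − 3 = hour 6.
Floral arrangement must finish by hour 20; it takes 5 hours, so it must start by 20 − 5 = hour 15.
Venue unlock must finish in time for linen setting (must start by hour 6); floral arrangement (must start by hour 15); catering load-in (must start by hour 13). The tightest is hour 6, so venue unlock must start by 6 − 4 = hour 2.

2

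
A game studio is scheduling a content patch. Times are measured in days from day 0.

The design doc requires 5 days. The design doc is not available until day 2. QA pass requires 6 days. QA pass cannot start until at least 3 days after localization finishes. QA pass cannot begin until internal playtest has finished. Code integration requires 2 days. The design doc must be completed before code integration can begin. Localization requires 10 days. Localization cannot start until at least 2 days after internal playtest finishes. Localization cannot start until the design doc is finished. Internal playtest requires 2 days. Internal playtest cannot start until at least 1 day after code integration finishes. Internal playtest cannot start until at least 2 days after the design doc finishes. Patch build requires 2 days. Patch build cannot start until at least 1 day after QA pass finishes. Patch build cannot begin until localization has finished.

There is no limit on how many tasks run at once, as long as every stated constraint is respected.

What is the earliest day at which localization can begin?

The design doc waits on its own release at day 2, so it starts at day 2 and finishes at 2 + 5 = day 7.
Code integration waits on the design doc (finishes day 7), so it starts at day 7 and finishes at 7 + 2 = day 9.
Internal playtest needs all of code integration (finishes day 9, plus 1-day gap → day 10); the design doc (finishes day 7, plus 2-day gap → day 9). That puts its earliest start at day 10; it finishes at 10 + 2 = day 12.
Localization waits on internal playtest (finishes day 12, plus 2-day gap → day 14); the design doc (finishes day 7). The latest of these is day 14, which is the earliest localization can start.

14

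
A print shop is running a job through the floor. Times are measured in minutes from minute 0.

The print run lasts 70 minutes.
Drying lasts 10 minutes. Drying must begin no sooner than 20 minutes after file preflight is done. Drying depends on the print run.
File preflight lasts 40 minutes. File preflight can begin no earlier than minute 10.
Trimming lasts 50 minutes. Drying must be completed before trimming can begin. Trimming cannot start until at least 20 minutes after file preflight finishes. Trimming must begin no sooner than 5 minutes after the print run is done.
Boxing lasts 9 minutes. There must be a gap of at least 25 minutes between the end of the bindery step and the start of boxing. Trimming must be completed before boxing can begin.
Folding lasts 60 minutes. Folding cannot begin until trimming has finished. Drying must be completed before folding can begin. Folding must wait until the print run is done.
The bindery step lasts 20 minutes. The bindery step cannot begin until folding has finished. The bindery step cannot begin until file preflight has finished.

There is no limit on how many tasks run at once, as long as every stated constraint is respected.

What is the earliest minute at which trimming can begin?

80

The print run can start immediately at minute 0; it finishes at minute 70.
File preflight waits on its own release at minute 10, so it starts at minute 10 and finishes at 10 + 40 = minute 50.
Drying needs all of file preflight (finishes minute 50, plus 20-minute gap → minute 70); the print run (finishes minute 70). That puts its earliest start at minute 70; it finishes at 70 + 10 = minute 80.
Trimming waits on drying (finishes minute 80); file preflight (finishes minute 50, plus 20-minute gap → minute 70); the print run (finishes minute 70, plus 5-minute gap → minute 75). The latest of these is minute 80, which is the earliest trimming can start.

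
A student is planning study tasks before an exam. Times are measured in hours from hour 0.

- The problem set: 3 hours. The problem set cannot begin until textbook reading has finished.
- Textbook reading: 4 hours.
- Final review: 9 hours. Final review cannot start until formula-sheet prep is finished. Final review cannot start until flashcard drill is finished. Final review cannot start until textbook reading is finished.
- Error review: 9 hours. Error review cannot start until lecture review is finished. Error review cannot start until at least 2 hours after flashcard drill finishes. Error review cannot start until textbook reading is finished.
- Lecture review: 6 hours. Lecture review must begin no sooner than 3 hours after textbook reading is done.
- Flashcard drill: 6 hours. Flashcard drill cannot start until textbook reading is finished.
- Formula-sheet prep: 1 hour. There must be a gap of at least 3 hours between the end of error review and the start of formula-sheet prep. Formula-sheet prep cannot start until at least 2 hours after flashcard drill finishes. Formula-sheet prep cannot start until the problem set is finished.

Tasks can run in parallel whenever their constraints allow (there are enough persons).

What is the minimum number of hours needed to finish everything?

Textbook reading has no prerequisites, so it starts at hour 0 and finishes at hour 4.
After textbook reading (finishes hour 4), flashcard drill can start at hour 4 and finishes at hour 10.
After textbook reading (finishes hour 4), the problem set can start at hour 4 and finishes at hour 7.
Lecture review cannot begin until textbook reading (finishes hour 4, plus 3-hour gap → hour 7). It runs from hour 7 to 7 + 6 = hour 13.
For error review: lecture review (finishes hour 13); flashcard drill (finishes hour 10, plus 2-hour gap → hour 12); textbook reading (finishes hour 4). Taking the maximum gives a start of hour 13, and it finishes at 13 + 9 = hour 22.
Formula-sheet prep needs all of error review (finishes hour 22, plus 3-hour gap → hour 25); flashcard drill (finishes hour 10, plus 2-hour gap → hour 12); the problem set (finishes hour 7). That puts its earliest start at hour 25; it finishes at 25 + 1 = hour 26.
For final review: formula-sheet prep (finishes hour 26); flashcard drill (finishes hour 10); textbook reading (finishes hour 4). Taking the maximum gives a start of hour 26, and it finishes at 26 + 9 = hour 35.
All tasks are finished once the last one completes. Finish times: Textbook reading at 4, Lecture review at 13, The problem set at 7, Flashcard drill at 10, Error review at 22, Formula-sheet prep at 26, Final review at 35. The latest is hour 35.

35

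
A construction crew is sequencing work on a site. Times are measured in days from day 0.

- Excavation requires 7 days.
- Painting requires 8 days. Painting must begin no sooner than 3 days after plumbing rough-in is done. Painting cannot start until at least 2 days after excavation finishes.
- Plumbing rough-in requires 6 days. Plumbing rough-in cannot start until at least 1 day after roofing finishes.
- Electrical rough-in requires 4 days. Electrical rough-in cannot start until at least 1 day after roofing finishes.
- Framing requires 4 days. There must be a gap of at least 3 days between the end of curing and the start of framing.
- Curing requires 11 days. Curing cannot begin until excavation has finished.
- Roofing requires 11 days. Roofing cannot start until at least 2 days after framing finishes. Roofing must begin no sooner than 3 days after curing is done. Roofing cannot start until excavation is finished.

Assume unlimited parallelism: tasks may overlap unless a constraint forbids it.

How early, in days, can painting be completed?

Excavation has no prerequisites, so it starts at day 0 and finishes at day 7.
Curing waits on excavation (finishes day 7), so it starts at day 7 and finishes at 7 + 11 = day 18.
Framing cannot begin until curing (finishes day 18, plus 3-day gap → day 21). It runs from day 21 to 21 + 4 = day 25.
Roofing needs all of framing (finishes day 25, plus 2-day gap → day 27); curing (finishes day 18, plus 3-day gap → day 21); excavation (finishes day 7). That puts its earliest start at day 27; it finishes at 27 + 11 = day 38.
After roofing (finishes day 38, plus 1-day gap → day 39), plumbing rough-in can start at day 39 and finishes at day 45.
Painting cannot start until plumbing rough-in (finishes day 45, plus 3-day gap → day 48); excavation (finishes day 7, plus 2-day gap → day 9). The controlling bound is day 48, so painting finishes at 48 + 8 = day 56.

56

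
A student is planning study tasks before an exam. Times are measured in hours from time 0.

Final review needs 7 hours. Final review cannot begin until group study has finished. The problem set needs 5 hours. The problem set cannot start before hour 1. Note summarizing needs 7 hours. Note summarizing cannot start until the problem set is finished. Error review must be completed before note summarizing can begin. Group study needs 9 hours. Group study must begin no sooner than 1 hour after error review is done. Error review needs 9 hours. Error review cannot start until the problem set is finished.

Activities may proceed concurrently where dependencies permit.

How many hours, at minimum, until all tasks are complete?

32

After its own release at hour 1, the problem set can start at hour 1 and finishes at hour 6.
After the problem set (finishes hour 6), error review can start at hour 6 and finishes at hour 15.
Note summarizing has to wait for the problem set (finishes hour 6); error review (finishes hour 15). The latest of these is hour 15, so note summarizing runs hour 15 to 15 + 7 = hour 22.
After error review (finishes hour 15, plus 1-hour gap → hour 16), group study can start at hour 16 and finishes at hour 25.
Final review cannot begin until group study (finishes hour 25). It runs from hour 25 to 25 + 7 = hour 32.
All tasks are finished once the last one completes. Finish times: The problem set at 6, Error review at 15, Group study at 25, Note summarizing at 22, Final review at 32. The latest is hour 32.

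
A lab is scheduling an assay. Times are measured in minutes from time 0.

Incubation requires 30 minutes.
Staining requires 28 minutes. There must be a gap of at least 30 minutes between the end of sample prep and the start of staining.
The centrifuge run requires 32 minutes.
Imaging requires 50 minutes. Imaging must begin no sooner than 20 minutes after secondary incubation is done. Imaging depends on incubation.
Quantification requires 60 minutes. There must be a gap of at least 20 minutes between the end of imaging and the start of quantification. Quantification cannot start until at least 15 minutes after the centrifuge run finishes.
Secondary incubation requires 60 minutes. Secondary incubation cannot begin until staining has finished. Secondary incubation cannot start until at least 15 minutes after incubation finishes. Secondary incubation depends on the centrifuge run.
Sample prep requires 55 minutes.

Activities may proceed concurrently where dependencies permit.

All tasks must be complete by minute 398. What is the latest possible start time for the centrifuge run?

156

To finish by minute 398, quantification (duration 60) must start no later than minute 338.
Since quantification (must start by minute 338, minus 20-minute gap → minute 318) depends on it, imaging must finish by minute 318. Backing off its 50-minute duration gives a latest start of minute 268.
Since imaging (must start by minute 268, minus 20-minute gap → minute 248) depends on it, secondary incubation must finish by minute 248. Backing off its 60-minute duration gives a latest start of minute 188.
For the centrifuge run: secondary incubation (must start by minute 188); quantification (must start by minute 338, minus 15-minute gap → minute 323). The most restrictive is minute 188; with a 32-minute duration, the centrifuge run must start by minute 156.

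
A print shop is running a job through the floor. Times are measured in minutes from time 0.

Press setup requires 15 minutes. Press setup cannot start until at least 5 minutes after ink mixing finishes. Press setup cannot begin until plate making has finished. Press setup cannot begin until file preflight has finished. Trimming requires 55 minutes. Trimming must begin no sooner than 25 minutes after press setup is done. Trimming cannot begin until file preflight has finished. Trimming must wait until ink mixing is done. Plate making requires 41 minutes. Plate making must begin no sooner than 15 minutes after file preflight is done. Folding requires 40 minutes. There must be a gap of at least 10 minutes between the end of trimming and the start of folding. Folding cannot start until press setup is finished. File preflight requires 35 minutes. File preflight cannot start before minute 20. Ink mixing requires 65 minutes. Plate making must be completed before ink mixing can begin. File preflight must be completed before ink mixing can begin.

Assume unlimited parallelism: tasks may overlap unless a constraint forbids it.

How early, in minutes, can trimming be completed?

After its own release at minute 20, file preflight can start at minute 20 and finishes at minute 55.
Plate making cannot begin until file preflight (finishes minute 55, plus 15-minute gap → minute 70). It runs from minute 70 to 70 + 41 = minute 111.
Ink mixing cannot start until plate making (finishes minute 111); file preflight (finishes minute 55). The controlling bound is minute 111, so ink mixing finishes at 111 + 65 = minute 176.
Press setup cannot start until ink mixing (finishes minute 176, plus 5-minute gap → minute 181); plate making (finishes minute 111); file preflight (finishes minute 55). The controlling bound is minute 181, so press setup finishes at 181 + 15 = minute 196.
Trimming needs all of press setup (finishes minute 196, plus 25-minute gap → minute 221); file preflight (finishes minute 55); ink mixing (finishes minute 176). That puts its earliest start at minute 221; it finishes at 221 + 55 = minute 276.

276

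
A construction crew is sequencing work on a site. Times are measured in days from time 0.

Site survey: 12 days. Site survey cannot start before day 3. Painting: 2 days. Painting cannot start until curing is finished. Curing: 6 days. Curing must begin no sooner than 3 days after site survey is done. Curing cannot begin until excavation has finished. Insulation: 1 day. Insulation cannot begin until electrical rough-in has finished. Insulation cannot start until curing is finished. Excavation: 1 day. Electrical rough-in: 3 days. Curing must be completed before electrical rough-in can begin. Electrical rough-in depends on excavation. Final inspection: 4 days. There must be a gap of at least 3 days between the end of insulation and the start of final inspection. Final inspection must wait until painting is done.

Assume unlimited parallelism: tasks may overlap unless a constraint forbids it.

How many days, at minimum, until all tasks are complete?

35

Nothing blocks excavation, so it runs from day 0 to day 1.
Site survey waits on its own release at day 3, so it starts at day 3 and finishes at 3 + 12 = day 15.
Curing cannot start until site survey (finishes day 15, plus 3-day gap → day 18); excavation (finishes day 1). The controlling bound is day 18, so curing finishes at 18 + 6 = day 24.
Painting cannot begin until curing (finishes day 24). It runs from day 24 to 24 + 2 = day 26.
Electrical rough-in needs all of curing (finishes day 24); excavation (finishes day 1). That puts its earliest start at day 24; it finishes at 24 + 3 = day 27.
Insulation cannot start until electrical rough-in (finishes day 27); curing (finishes day 24). The controlling bound is day 27, so insulation finishes at 27 + 1 = day 28.
For final inspection: insulation (finishes day 28, plus 3-day gap → day 31); painting (finishes day 26). Taking the maximum gives a start of day 31, and it finishes at 31 + 4 = day 35.
All tasks are finished once the last one completes. Finish times: Site survey at 15, Excavation at 1, Curing at 24, Electrical rough-in at 27, Insulation at 28, Painting at 26, Final inspection at 35. The latest is day 35.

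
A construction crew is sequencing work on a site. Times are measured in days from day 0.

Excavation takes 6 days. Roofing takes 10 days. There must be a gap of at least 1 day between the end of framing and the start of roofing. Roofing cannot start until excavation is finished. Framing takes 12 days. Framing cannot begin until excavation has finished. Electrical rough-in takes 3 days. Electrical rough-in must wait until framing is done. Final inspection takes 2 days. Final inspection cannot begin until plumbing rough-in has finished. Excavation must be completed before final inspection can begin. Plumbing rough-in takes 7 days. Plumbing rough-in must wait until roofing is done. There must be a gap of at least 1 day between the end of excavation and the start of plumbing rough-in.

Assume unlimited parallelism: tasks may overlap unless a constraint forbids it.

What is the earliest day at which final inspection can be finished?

38

Nothing blocks excavation, so it runs from day 0 to day 6.
Framing cannot begin until excavation (finishes day 6). It runs from day 6 to 6 + 12 = day 18.
For roofing: framing (finishes day 18, plus 1-day gap → day 19); excavation (finishes day 6). Taking the maximum gives a start of day 19, and it finishes at 19 + 10 = day 29.
Plumbing rough-in needs all of roofing (finishes day 29); excavation (finishes day 6, plus 1-day gap → day 7). That puts its earliest start at day 29; it finishes at 29 + 7 = day 36.
Final inspection needs all of plumbing rough-in (finishes day 36); excavation (finishes day 6). That puts its earliest start at day 36; it finishes at 36 + 2 = day 38.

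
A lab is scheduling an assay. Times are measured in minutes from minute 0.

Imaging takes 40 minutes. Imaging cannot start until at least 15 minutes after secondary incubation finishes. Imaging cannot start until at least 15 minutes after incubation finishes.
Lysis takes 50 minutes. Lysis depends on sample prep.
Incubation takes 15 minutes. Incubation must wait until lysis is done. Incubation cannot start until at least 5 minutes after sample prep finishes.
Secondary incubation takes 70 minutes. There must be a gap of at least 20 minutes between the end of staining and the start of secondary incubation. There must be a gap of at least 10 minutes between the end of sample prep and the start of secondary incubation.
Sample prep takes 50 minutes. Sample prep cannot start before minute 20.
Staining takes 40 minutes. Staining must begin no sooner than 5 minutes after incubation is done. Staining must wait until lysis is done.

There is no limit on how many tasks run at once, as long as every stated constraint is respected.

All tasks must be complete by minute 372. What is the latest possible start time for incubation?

Nothing follows imaging; the deadline of minute 372 is its only limit. It must start by 372 − 40 = minute 332.
Secondary incubation must finish before imaging (must start by minute 332, minus 15-minute gap → minute 317). With a 70-minute duration, secondary incubation must start by 317 − 70 = minute 247.
Staining feeds into secondary incubation (must start by minute 247, minus 20-minute gap → minute 227); so staining must finish by minute 227 and therefore start by minute 187.
Incubation feeds staining (must start by minute 187, minus 5-minute gap → minute 182); imaging (must start by minute 332, minus 15-minute gap → minute 317). Taking the minimum, incubation must finish by minute 182 and start by 182 − 15 = minute 167.

167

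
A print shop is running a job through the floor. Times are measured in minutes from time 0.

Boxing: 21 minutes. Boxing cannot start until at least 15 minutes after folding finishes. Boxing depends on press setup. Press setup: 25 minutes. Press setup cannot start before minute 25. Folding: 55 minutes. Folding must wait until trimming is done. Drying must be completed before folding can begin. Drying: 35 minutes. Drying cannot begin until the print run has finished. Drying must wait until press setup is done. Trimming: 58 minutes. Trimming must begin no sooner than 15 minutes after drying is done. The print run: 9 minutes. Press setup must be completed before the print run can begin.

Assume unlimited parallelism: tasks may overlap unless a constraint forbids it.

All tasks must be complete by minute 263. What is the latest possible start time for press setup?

To finish by minute 263, boxing (duration 21) must start no later than minute 242.
Since boxing (must start by minute 242, minus 15-minute gap → minute 227) depends on it, folding must finish by minute 227. Backing off its 55-minute duration gives a latest start of minute 172.
Since folding (must start by minute 172) depends on it, trimming must finish by minute 172. Backing off its 58-minute duration gives a latest start of minute 114.
Drying has several dependents: trimming (must start by minute 114, minus 15-minute gap → minute 99); folding (must start by minute 172). The earliest of those limits is minute 99, so drying must start by 99 − 35 = minute 64.
The print run feeds into drying (must start by minute 64); so the print run must finish by minute 64 and therefore start by minute 55.
For press setup: the print run (must start by minute 55); drying (must start by minute 64); boxing (must start by minute 242). The most restrictive is minute 55; with a 25-minute duration, press setup must start by minute 30.

30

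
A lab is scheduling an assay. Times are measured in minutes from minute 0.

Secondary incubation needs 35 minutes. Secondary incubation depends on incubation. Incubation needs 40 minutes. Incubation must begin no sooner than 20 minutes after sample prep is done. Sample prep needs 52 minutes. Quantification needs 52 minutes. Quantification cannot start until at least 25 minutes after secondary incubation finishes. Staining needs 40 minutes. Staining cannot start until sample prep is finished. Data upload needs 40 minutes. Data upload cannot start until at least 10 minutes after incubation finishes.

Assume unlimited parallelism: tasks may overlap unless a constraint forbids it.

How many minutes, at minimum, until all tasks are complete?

Sample prep can start immediately at minute 0; it finishes at minute 52.
After sample prep (finishes minute 52), staining can start at minute 52 and finishes at minute 92.
After sample prep (finishes minute 52, plus 20-minute gap → minute 72), incubation can start at minute 72 and finishes at minute 112.
Data upload waits on incubation (finishes minute 112, plus 10-minute gap → minute 122), so it starts at minute 122 and finishes at 122 + 40 = minute 162.
Secondary incubation waits on incubation (finishes minute 112), so it starts at minute 112 and finishes at 112 + 35 = minute 147.
Quantification cannot begin until secondary incubation (finishes minute 147, plus 25-minute gap → minute 172). It runs from minute 172 to 172 + 52 = minute 224.
All tasks are finished once the last one completes. Finish times: Sample prep at 52, Incubation at 112, Staining at 92, Secondary incubation at 147, Quantification at 224, Data upload at 162. The latest is minute 224.

224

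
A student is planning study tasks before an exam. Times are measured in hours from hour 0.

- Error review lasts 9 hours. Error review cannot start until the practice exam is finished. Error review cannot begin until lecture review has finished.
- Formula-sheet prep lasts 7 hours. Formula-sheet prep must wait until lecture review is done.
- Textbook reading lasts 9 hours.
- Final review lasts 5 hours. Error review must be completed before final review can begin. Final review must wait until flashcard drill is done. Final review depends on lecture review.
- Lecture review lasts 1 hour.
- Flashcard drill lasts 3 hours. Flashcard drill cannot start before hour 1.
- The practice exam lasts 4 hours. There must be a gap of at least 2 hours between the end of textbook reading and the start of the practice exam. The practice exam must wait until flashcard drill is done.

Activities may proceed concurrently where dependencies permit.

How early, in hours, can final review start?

24

Flashcard drill cannot begin until its own release at hour 1. It runs from hour 1 to 1 + 3 = hour 4.
Nothing blocks lecture review, so it runs from hour 0 to hour 1.
Textbook reading has no prerequisites, so it starts at hour 0 and finishes at hour 9.
The practice exam cannot start until textbook reading (finishes hour 9, plus 2-hour gap → hour 11); flashcard drill (finishes hour 4). The controlling bound is hour 11, so the practice exam finishes at 11 + 4 = hour 15.
For error review: the practice exam (finishes hour 15); lecture review (finishes hour 1). Taking the maximum gives a start of hour 15, and it finishes at 15 + 9 = hour 24.
Final review waits on error review (finishes hour 24); flashcard drill (finishes hour 4); lecture review (finishes hour 1). The latest of these is hour 24, which is the earliest final review can start.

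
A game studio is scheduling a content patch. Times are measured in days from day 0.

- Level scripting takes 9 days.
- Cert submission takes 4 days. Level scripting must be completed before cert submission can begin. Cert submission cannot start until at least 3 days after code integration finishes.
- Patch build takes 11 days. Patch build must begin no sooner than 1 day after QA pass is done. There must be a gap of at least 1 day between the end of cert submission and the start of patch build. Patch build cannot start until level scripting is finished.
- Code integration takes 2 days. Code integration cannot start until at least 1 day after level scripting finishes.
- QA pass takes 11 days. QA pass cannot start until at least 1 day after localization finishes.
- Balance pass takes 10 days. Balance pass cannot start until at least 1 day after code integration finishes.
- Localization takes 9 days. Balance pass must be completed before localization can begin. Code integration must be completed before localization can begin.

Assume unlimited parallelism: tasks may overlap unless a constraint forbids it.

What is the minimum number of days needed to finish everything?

Nothing blocks level scripting, so it runs from day 0 to day 9.
Code integration cannot begin until level scripting (finishes day 9, plus 1-day gap → day 10). It runs from day 10 to 10 + 2 = day 12.
Cert submission cannot start until level scripting (finishes day 9); code integration (finishes day 12, plus 3-day gap → day 15). The controlling bound is day 15, so cert submission finishes at 15 + 4 = day 19.
Balance pass cannot begin until code integration (finishes day 12, plus 1-day gap → day 13). It runs from day 13 to 13 + 10 = day 23.
Localization cannot start until balance pass (finishes day 23); code integration (finishes day 12). The controlling bound is day 23, so localization finishes at 23 + 9 = day 32.
QA pass cannot begin until localization (finishes day 32, plus 1-day gap → day 33). It runs from day 33 to 33 + 11 = day 44.
Patch build needs all of QA pass (finishes day 44, plus 1-day gap → day 45); cert submission (finishes day 19, plus 1-day gap → day 20); level scripting (finishes day 9). That puts its earliest start at day 45; it finishes at 45 + 11 = day 56.
All tasks are finished once the last one completes. Finish times: Level scripting at 9, Code integration at 12, Balance pass at 23, Localization at 32, QA pass at 44, Cert submission at 19, Patch build at 56. The latest is day 56.

56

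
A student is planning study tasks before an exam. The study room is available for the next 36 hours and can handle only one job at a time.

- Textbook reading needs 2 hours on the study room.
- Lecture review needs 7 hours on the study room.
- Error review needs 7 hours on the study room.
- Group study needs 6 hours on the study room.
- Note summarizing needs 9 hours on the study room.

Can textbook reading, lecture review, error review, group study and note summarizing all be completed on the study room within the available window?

Yes

Running back to back, the jobs need 2 + 7 + 7 + 6 + 9 = 31 hours on the study room.
Since 31 ≤ 36, they fit within the window.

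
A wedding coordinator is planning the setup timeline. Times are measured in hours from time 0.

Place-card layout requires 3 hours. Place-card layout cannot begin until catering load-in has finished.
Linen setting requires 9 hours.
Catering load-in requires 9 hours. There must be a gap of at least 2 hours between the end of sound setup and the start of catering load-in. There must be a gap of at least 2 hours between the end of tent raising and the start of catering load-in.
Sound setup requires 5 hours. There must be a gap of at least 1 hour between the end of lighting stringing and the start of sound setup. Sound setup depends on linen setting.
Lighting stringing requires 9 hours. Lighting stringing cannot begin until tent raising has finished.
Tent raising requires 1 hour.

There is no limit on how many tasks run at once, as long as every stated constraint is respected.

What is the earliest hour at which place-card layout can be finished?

Linen setting has no prerequisites, so it starts at hour 0 and finishes at hour 9.
Tent raising has no prerequisites, so it starts at hour 0 and finishes at hour 1.
Lighting stringing cannot begin until tent raising (finishes hour 1). It runs from hour 1 to 1 + 9 = hour 10.
For sound setup: lighting stringing (finishes hour 10, plus 1-hour gap → hour 11); linen setting (finishes hour 9). Taking the maximum gives a start of hour 11, and it finishes at 11 + 5 = hour 16.
Catering load-in needs all of sound setup (finishes hour 16, plus 2-hour gap → hour 18); tent raising (finishes hour 1, plus 2-hour gap → hour 3). That puts its earliest start at hour 18; it finishes at 18 + 9 = hour 27.
Place-card layout cannot begin until catering load-in (finishes hour 27). It runs from hour 27 to 27 + 3 = hour 30.

30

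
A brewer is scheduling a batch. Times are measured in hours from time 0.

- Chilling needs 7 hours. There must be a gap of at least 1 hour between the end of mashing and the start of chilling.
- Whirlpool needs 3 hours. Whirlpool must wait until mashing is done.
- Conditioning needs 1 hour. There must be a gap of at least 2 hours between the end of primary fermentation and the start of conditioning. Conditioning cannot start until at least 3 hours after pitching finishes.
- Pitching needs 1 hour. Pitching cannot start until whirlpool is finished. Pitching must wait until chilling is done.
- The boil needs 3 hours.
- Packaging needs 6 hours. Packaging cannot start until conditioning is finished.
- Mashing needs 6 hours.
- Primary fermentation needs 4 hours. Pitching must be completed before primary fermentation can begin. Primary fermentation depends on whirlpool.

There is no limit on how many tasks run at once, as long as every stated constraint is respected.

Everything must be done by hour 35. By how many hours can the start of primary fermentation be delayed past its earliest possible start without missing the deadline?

7

Mashing can start immediately at hour 0; it finishes at hour 6.
After mashing (finishes hour 6, plus 1-hour gap → hour 7), chilling can start at hour 7 and finishes at hour 14.
Whirlpool cannot begin until mashing (finishes hour 6). It runs from hour 6 to 6 + 3 = hour 9.
Pitching has to wait for whirlpool (finishes hour 9); chilling (finishes hour 14). The latest of these is hour 14, so pitching runs hour 14 to 14 + 1 = hour 15.
For primary fermentation: pitching (finishes hour 15); whirlpool (finishes hour 9). Taking the maximum gives a start of hour 15, and it finishes at 15 + 4 = hour 19.

Working backward from the deadline:
Nothing follows packaging; the deadline of hour 35 is its only limit. It must start by 35 − 6 = hour 29.
Conditioning must finish before packaging (must start by hour 29). With a 1-hour duration, conditioning must start by 29 − 1 = hour 28.
Primary fermentation must finish before conditioning (must start by hour 28, minus 2-hour gap → hour 26). With a 4-hour duration, primary fermentation must start by 26 − 4 = hour 22.
So primary fermentation can start as early as hour 15 and as late as hour 22, giving 22 − 15 = 7 hours of slack.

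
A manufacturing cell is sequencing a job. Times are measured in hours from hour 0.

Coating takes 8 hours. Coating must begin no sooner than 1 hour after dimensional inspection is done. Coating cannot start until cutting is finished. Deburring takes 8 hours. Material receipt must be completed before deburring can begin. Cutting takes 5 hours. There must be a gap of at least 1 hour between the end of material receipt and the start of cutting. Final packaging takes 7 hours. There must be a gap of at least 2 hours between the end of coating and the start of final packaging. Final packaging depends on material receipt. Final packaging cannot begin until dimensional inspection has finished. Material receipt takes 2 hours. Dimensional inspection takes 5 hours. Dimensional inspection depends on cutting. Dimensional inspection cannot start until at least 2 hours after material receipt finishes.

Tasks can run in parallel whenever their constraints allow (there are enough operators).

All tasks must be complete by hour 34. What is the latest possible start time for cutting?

6

To finish by hour 34, final packaging (duration 7) must start no later than hour 27.
Coating has to be done before final packaging (must start by hour 27, minus 2-hour gap → hour 25). That means finishing by hour 25, i.e. starting by 25 − 8 = hour 17.
Dimensional inspection has several dependents: coating (must start by hour 17, minus 1-hour gap → hour 16); final packaging (must start by hour 27). The earliest of those limits is hour 16, so dimensional inspection must start by 16 − 5 = hour 11.
Cutting feeds dimensional inspection (must start by hour 11); coating (must start by hour 17). Taking the minimum, cutting must finish by hour 11 and start by 11 − 5 = hour 6.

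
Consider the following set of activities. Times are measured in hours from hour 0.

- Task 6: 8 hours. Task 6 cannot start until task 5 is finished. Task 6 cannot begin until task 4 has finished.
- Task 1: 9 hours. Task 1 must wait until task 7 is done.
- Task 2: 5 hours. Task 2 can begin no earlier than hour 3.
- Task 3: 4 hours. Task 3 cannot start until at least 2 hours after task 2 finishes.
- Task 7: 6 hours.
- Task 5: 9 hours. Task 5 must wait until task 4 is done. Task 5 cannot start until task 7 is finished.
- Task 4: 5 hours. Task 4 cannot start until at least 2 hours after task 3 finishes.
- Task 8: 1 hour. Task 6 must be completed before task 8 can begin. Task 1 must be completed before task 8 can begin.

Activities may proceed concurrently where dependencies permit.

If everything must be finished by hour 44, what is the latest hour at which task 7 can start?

20

Task 8 must finish by hour 44; it takes 1 hour, so it must start by 44 − 1 = hour 43.
Since task 8 (must start by hour 43) depends on it, task 6 must finish by hour 43. Backing off its 8-hour duration gives a latest start of hour 35.
Task 5 has to be done before task 6 (must start by hour 35). That means finishing by hour 35, i.e. starting by 35 − 9 = hour 26.
Task 1 must finish before task 8 (must start by hour 43). With a 9-hour duration, task 1 must start by 43 − 9 = hour 34.
For task 7: task 1 (must start by hour 34); task 5 (must start by hour 26). The most restrictive is hour 26; with a 6-hour duration, task 7 must start by hour 20.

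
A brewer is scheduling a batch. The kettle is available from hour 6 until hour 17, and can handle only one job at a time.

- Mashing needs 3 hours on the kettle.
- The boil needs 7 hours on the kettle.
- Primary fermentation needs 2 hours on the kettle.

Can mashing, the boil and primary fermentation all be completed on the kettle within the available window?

The kettle window is 17 − 6 = 11 hours.
Running back to back, the jobs need 3 + 7 + 2 = 12 hours on the kettle.
Since 12 > 11, they cannot all fit.

No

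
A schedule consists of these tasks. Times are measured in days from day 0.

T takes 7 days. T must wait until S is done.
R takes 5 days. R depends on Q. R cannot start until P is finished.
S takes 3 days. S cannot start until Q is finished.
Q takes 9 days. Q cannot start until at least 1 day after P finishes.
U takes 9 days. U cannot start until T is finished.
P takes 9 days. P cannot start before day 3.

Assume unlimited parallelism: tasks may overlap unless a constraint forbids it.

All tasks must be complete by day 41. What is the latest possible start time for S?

22

U must finish by day 41; it takes 9 days, so it must start by 41 − 9 = day 32.
T feeds into U (must start by day 32); so T must finish by day 32 and therefore start by day 25.
Since T (must start by day 25) depends on it, S must finish by day 25. Backing off its 3-day duration gives a latest start of day 22.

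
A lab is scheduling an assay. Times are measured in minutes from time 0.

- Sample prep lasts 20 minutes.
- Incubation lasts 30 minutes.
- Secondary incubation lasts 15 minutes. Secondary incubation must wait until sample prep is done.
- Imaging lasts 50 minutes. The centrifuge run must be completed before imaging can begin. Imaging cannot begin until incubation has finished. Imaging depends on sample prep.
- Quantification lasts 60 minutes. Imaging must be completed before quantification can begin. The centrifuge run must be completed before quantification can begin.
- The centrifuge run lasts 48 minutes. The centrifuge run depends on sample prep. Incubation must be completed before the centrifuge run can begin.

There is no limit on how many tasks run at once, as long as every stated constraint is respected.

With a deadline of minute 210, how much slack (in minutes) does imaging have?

22

Nothing blocks incubation, so it runs from minute 0 to minute 30.
Sample prep can start immediately at minute 0; it finishes at minute 20.
The centrifuge run cannot start until sample prep (finishes minute 20); incubation (finishes minute 30). The controlling bound is minute 30, so the centrifuge run finishes at 30 + 48 = minute 78.
Imaging needs all of the centrifuge run (finishes minute 78); incubation (finishes minute 30); sample prep (finishes minute 20). That puts its earliest start at minute 78; it finishes at 78 + 50 = minute 128.

Working backward from the deadline:
Quantification must finish by minute 210; it takes 60 minutes, so it must start by 210 − 60 = minute 150.
Imaging must finish before quantification (must start by minute 150). With a 50-minute duration, imaging must start by 150 − 50 = minute 100.
So imaging can start as early as minute 78 and as late as minute 100, giving 100 − 78 = 22 minutes of slack.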